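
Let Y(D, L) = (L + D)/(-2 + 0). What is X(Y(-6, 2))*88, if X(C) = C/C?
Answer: 88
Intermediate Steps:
Y(D, L) = -D/2 - L/2 (Y(D, L) = (D + L)/(-2) = (D + L)*(-1/2) = -D/2 - L/2)
X(C) = 1
X(Y(-6, 2))*88 = 1*88 = 88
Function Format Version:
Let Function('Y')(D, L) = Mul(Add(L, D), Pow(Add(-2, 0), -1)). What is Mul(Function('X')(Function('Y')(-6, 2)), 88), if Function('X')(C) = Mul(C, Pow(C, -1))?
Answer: 88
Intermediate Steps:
Function('Y')(D, L) = Add(Mul(Rational(-1, 2), D), Mul(Rational(-1, 2), L)) (Function('Y')(D, L) = Mul(Add(D, L), Pow(-2, -1)) = Mul(Add(D, L), Rational(-1, 2)) = Add(Mul(Rational(-1, 2), D), Mul(Rational(-1, 2), L)))
Function('X')(C) = 1
Mul(Function('X')(Function('Y')(-6, 2)), 88) = Mul(1, 88) = 88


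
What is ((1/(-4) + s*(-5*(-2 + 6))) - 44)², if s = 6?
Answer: 431649/16 ≈ 26978.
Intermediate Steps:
((1/(-4) + s*(-5*(-2 + 6))) - 44)² = ((1/(-4) + 6*(-5*(-2 + 6))) - 44)² = ((1*(-¼) + 6*(-5*4)) - 44)² = ((-¼ + 6*(-20)) - 44)² = ((-¼ - 120) - 44)² = (-481/4 - 44)² = (-657/4)² = 431649/16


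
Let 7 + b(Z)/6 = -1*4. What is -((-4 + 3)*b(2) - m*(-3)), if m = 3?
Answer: -75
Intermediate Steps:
b(Z) = -66 (b(Z) = -42 + 6*(-1*4) = -42 + 6*(-4) = -42 - 24 = -66)
-((-4 + 3)*b(2) - m*(-3)) = -((-4 + 3)*(-66) - 1*3*(-3)) = -(-1*(-66) - 3*(-3)) = -(66 + 9) = -1*75 = -75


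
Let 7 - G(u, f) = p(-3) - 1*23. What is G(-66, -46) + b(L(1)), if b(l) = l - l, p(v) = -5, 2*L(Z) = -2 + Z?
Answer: 35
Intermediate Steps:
L(Z) = -1 + Z/2 (L(Z) = (-2 + Z)/2 = -1 + Z/2)
G(u, f) = 35 (G(u, f) = 7 - (-5 - 1*23) = 7 - (-5 - 23) = 7 - 1*(-28) = 7 + 28 = 35)
b(l) = 0
G(-66, -46) + b(L(1)) = 35 + 0 = 35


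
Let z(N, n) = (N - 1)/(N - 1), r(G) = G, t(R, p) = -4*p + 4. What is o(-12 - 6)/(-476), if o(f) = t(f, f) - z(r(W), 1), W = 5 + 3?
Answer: -75/476 ≈ -0.15756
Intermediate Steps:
t(R, p) = 4 - 4*p
W = 8
z(N, n) = 1 (z(N, n) = (-1 + N)/(-1 + N) = 1)
o(f) = 3 - 4*f (o(f) = (4 - 4*f) - 1*1 = (4 - 4*f) - 1 = 3 - 4*f)
o(-12 - 6)/(-476) = (3 - 4*(-12 - 6))/(-476) = (3 - 4*(-18))*(-1/476) = (3 + 72)*(-1/476) = 75*(-1/476) = -75/476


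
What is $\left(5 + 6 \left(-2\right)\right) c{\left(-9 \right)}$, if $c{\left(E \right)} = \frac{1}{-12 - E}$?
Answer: $\frac{7}{3} \approx 2.3333$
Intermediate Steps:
$\left(5 + 6 \left(-2\right)\right) c{\left(-9 \right)} = \left(5 + 6 \left(-2\right)\right) \left(- \frac{1}{12 - 9}\right) = \left(5 - 12\right) \left(- \frac{1}{3}\right) = - 7 \left(\left(-1\right) \frac{1}{3}\right) = \left(-7\right) \left(- \frac{1}{3}\right) = \frac{7}{3}$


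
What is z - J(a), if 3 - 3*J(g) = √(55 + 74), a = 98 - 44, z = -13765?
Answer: -13766 + √129/3 ≈ -13762.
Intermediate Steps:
a = 54
J(g) = 1 - √129/3 (J(g) = 1 - √(55 + 74)/3 = 1 - √129/3)
z - J(a) = -13765 - (1 - √129/3) = -13765 + (-1 + √129/3) = -13766 + √129/3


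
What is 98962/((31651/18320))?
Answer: 1812983840/31651 ≈ 57280.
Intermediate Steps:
98962/((31651/18320)) = 98962/((31651*(1/18320))) = 98962/(31651/18320) = 98962*(18320/31651) = 1812983840/31651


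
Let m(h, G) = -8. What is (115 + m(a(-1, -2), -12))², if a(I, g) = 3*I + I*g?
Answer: 11449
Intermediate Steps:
(115 + m(a(-1, -2), -12))² = (115 - 8)² = 107² = 11449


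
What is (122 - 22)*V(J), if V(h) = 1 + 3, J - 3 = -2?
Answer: 400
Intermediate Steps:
J = 1 (J = 3 - 2 = 1)
V(h) = 4
(122 - 22)*V(J) = (122 - 22)*4 = 100*4 = 400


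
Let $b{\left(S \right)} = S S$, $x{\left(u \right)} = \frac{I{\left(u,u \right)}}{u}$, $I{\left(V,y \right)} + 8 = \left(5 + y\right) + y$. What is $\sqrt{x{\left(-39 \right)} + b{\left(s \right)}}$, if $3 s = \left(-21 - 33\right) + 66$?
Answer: $\frac{\sqrt{3055}}{13} \approx 4.2517$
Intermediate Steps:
$s = 4$ ($s = \frac{\left(-21 - 33\right) + 66}{3} = \frac{-54 + 66}{3} = \frac{1}{3} \cdot 12 = 4$)
$I{\left(V,y \right)} = -3 + 2 y$ ($I{\left(V,y \right)} = -8 + \left(\left(5 + y\right) + y\right) = -8 + \left(5 + 2 y\right) = -3 + 2 y$)
$x{\left(u \right)} = \frac{-3 + 2 u}{u}$
$b{\left(S \right)} = S^{2}$
$\sqrt{x{\left(-39 \right)} + b{\left(s \right)}} = \sqrt{\left(2 - \frac{3}{-39}\right) + 4^{2}} = \sqrt{\left(2 - - \frac{1}{13}\right) + 16} = \sqrt{\left(2 + \frac{1}{13}\right) + 16} = \sqrt{\frac{27}{13} + 16} = \sqrt{\frac{235}{13}} = \frac{\sqrt{3055}}{13}$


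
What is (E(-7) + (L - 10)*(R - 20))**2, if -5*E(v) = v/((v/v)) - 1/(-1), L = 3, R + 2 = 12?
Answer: 126736/25 ≈ 5069.4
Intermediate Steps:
R = 10 (R = -2 + 12 = 10)
E(v) = -1/5 - v/5 (E(v) = -(v/((v/v)) - 1/(-1))/5 = -(v/1 - 1*(-1))/5 = -(v*1 + 1)/5 = -(v + 1)/5 = -(1 + v)/5 = -1/5 - v/5)
(E(-7) + (L - 10)*(R - 20))**2 = ((-1/5 - 1/5*(-7)) + (3 - 10)*(10 - 20))**2 = ((-1/5 + 7/5) - 7*(-10))**2 = (6/5 + 70)**2 = (356/5)**2 = 126736/25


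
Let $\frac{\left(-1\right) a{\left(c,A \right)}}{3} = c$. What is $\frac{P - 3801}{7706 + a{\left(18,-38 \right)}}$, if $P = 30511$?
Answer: $\frac{13355}{3826} \approx 3.4906$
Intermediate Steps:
$a{\left(c,A \right)} = - 3 c$
$\frac{P - 3801}{7706 + a{\left(18,-38 \right)}} = \frac{30511 - 3801}{7706 - 54} = \frac{26710}{7706 - 54} = \frac{26710}{7652} = 26710 \cdot \frac{1}{7652} = \frac{13355}{3826}$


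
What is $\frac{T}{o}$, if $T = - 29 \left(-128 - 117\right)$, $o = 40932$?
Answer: $\frac{7105}{40932} \approx 0.17358$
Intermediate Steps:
$T = 7105$ ($T = \left(-29\right) \left(-245\right) = 7105$)
$\frac{T}{o} = \frac{7105}{40932}$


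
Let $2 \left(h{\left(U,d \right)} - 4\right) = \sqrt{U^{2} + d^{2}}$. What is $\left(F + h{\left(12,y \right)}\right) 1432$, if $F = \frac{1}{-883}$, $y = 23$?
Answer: $\frac{5056392}{883} + 716 \sqrt{673} \approx 24301.0$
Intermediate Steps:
$F = - \frac{1}{883} \approx -0.0011325$
$h{\left(U,d \right)} = 4 + \frac{\sqrt{U^{2} + d^{2}}}{2}$
$\left(F + h{\left(12,y \right)}\right) 1432 = \left(- \frac{1}{883} + \left(4 + \frac{\sqrt{12^{2} + 23^{2}}}{2}\right)\right) 1432 = \left(- \frac{1}{883} + \left(4 + \frac{\sqrt{144 + 529}}{2}\right)\right) 1432 = \left(- \frac{1}{883} + \left(4 + \frac{\sqrt{673}}{2}\right)\right) 1432 = \left(\frac{3531}{883} + \frac{\sqrt{673}}{2}\right) 1432 = \frac{5056392}{883} + 716 \sqrt{673}$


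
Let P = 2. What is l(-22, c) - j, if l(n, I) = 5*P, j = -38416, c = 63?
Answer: 38426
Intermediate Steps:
l(n, I) = 10 (l(n, I) = 5*2 = 10)
l(-22, c) - j = 10 - 1*(-38416) = 10 + 38416 = 38426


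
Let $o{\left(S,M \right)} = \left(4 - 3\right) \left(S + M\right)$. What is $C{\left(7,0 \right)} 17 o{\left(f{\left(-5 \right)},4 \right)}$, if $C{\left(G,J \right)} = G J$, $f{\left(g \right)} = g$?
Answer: $0$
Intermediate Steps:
$o{\left(S,M \right)} = M + S$ ($o{\left(S,M \right)} = 1 \left(M + S\right) = M + S$)
$C{\left(7,0 \right)} 17 o{\left(f{\left(-5 \right)},4 \right)} = 7 \cdot 0 \cdot 17 \left(4 - 5\right) = 0 \cdot 17 \left(-1\right) = 0 \left(-1\right) = 0$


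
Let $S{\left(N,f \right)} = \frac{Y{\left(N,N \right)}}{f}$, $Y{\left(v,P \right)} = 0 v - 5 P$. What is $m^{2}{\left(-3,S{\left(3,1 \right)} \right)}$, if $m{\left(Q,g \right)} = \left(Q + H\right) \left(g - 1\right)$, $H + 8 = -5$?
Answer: $65536$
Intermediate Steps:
$H = -13$ ($H = -8 - 5 = -13$)
$Y{\left(v,P \right)} = - 5 P$ ($Y{\left(v,P \right)} = 0 - 5 P = - 5 P$)
$S{\left(N,f \right)} = - \frac{5 N}{f}$ ($S{\left(N,f \right)} = \frac{\left(-5\right) N}{f} = - \frac{5 N}{f}$)
$m{\left(Q,g \right)} = \left(-1 + g\right) \left(-13 + Q\right)$ ($m{\left(Q,g \right)} = \left(Q - 13\right) \left(g - 1\right) = \left(-13 + Q\right) \left(-1 + g\right) = \left(-1 + g\right) \left(-13 + Q\right)$)
$m^{2}{\left(-3,S{\left(3,1 \right)} \right)} = \left(13 - -3 - 13 \left(\left(-5\right) 3 \cdot 1^{-1}\right) - 3 \left(\left(-5\right) 3 \cdot 1^{-1}\right)\right)^{2} = \left(13 + 3 - 13 \left(\left(-5\right) 3 \cdot 1\right) - 3 \left(\left(-5\right) 3 \cdot 1\right)\right)^{2} = \left(13 + 3 - -195 - -45\right)^{2} = \left(13 + 3 + 195 + 45\right)^{2} = 256^{2} = 65536$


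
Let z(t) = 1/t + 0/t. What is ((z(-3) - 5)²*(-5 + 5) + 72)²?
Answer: 5184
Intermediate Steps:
z(t) = 1/t (z(t) = 1/t + 0 = 1/t)
((z(-3) - 5)²*(-5 + 5) + 72)² = ((1/(-3) - 5)²*(-5 + 5) + 72)² = ((-⅓ - 5)²*0 + 72)² = ((-16/3)²*0 + 72)² = ((256/9)*0 + 72)² = (0 + 72)² = 72² = 5184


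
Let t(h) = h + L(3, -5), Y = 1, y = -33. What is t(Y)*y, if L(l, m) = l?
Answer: -132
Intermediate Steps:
t(h) = 3 + h (t(h) = h + 3 = 3 + h)
t(Y)*y = (3 + 1)*(-33) = 4*(-33) = -132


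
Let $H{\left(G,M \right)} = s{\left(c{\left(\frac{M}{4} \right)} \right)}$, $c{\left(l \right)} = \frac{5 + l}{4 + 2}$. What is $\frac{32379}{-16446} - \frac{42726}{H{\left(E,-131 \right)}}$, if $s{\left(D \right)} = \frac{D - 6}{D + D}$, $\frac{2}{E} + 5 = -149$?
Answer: $- \frac{17333488373}{465970} \approx -37199.0$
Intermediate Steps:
$c{\left(l \right)} = \frac{5}{6} + \frac{l}{6}$ ($c{\left(l \right)} = \frac{5 + l}{6} = \left(5 + l\right) \frac{1}{6} = \frac{5}{6} + \frac{l}{6}$)
$E = - \frac{1}{77}$ ($E = \frac{2}{-5 - 149} = \frac{2}{-154} = 2 \left(- \frac{1}{154}\right) = - \frac{1}{77} \approx -0.012987$)
$s{\left(D \right)} = \frac{-6 + D}{2 D}$
$H{\left(G,M \right)} = \frac{- \frac{31}{6} + \frac{M}{24}}{2 \left(\frac{5}{6} + \frac{M}{24}\right)}$ ($H{\left(G,M \right)} = \frac{-6 + \left(\frac{5}{6} + \frac{M \frac{1}{4}}{6}\right)}{2 \left(\frac{5}{6} + \frac{M \frac{1}{4}}{6}\right)} = \frac{-6 + \left(\frac{5}{6} + \frac{\frac{1}{4} M}{6}\right)}{2 \left(\frac{5}{6} + \frac{\frac{1}{4} M}{6}\right)} = \frac{-6 + \left(\frac{5}{6} + \frac{M}{24}\right)}{2 \left(\frac{5}{6} + \frac{M}{24}\right)} = \frac{- \frac{31}{6} + \frac{M}{24}}{2 \left(\frac{5}{6} + \frac{M}{24}\right)}$)
$\frac{32379}{-16446} - \frac{42726}{H{\left(E,-131 \right)}} = \frac{32379}{-16446} - \frac{42726}{\frac{1}{2} \frac{1}{20 - 131} \left(-124 - 131\right)} = 32379 \left(- \frac{1}{16446}\right) - \frac{42726}{\frac{1}{2} \frac{1}{-111} \left(-255\right)} = - \frac{10793}{5482} - \frac{42726}{\frac{1}{2} \left(- \frac{1}{111}\right) \left(-255\right)} = - \frac{10793}{5482} - \frac{42726}{\frac{85}{74}} = - \frac{10793}{5482} - \frac{3161724}{85} = - \frac{17333488373}{465970}$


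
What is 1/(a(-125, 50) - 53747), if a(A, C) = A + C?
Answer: -1/53822 ≈ -1.8580e-5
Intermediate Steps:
1/(a(-125, 50) - 53747) = 1/((-125 + 50) - 53747) = 1/(-75 - 53747) = 1/(-53822) = -1/53822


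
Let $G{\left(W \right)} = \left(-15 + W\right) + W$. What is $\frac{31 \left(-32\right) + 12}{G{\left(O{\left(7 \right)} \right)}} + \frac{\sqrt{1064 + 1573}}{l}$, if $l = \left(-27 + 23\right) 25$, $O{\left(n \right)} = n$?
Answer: $980 - \frac{3 \sqrt{293}}{100} \approx 979.49$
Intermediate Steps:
$G{\left(W \right)} = -15 + 2 W$
$l = -100$ ($l = \left(-4\right) 25 = -100$)
$\frac{31 \left(-32\right) + 12}{G{\left(O{\left(7 \right)} \right)}} + \frac{\sqrt{1064 + 1573}}{l} = \frac{31 \left(-32\right) + 12}{-15 + 2 \cdot 7} + \frac{\sqrt{1064 + 1573}}{-100} = \frac{-992 + 12}{-15 + 14} + \sqrt{2637} \left(- \frac{1}{100}\right) = - \frac{980}{-1} + 3 \sqrt{293} \left(- \frac{1}{100}\right) = \left(-980\right) \left(-1\right) - \frac{3 \sqrt{293}}{100} = 980 - \frac{3 \sqrt{293}}{100}$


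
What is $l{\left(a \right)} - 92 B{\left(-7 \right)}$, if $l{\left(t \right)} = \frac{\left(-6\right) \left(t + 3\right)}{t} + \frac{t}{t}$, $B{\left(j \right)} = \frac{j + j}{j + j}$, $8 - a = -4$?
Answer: $- \frac{197}{2} \approx -98.5$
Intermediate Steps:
$a = 12$ ($a = 8 - -4 = 8 + 4 = 12$)
$B{\left(j \right)} = 1$ ($B{\left(j \right)} = \frac{2 j}{2 j} = 2 j \frac{1}{2 j} = 1$)
$l{\left(t \right)} = 1 + \frac{-18 - 6 t}{t}$ ($l{\left(t \right)} = \frac{\left(-6\right) \left(3 + t\right)}{t} + 1 = \frac{-18 - 6 t}{t} + 1 = 1 + \frac{-18 - 6 t}{t}$)
$l{\left(a \right)} - 92 B{\left(-7 \right)} = \left(-5 - \frac{18}{12}\right) - 92 = \left(-5 - \frac{3}{2}\right) - 92 = - \frac{13}{2} - 92 = - \frac{197}{2}$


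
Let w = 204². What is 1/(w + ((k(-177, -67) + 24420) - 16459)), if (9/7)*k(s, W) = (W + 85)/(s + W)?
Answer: 122/6048387 ≈ 2.0171e-5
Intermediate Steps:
k(s, W) = 7*(85 + W)/(9*(W + s)) (k(s, W) = 7*((W + 85)/(s + W))/9 = 7*((85 + W)/(W + s))/9 = 7*(85 + W)/(9*(W + s)))
w = 41616
1/(w + ((k(-177, -67) + 24420) - 16459)) = 1/(41616 + ((7*(85 - 67)/(9*(-67 - 177)) + 24420) - 16459)) = 1/(41616 + (((7/9)*18/(-244) + 24420) - 16459)) = 1/(41616 + (((7/9)*(-1/244)*18 + 24420) - 16459)) = 1/(41616 + ((-7/122 + 24420) - 16459)) = 1/(41616 + (2979233/122 - 16459)) = 1/(41616 + 971235/122) = 1/(6048387/122) = 122/6048387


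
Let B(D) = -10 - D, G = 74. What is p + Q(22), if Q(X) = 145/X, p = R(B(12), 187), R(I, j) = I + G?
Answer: 1289/22 ≈ 58.591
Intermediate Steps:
R(I, j) = 74 + I (R(I, j) = I + 74 = 74 + I)
p = 52 (p = 74 + (-10 - 1*12) = 74 + (-10 - 12) = 74 - 22 = 52)
p + Q(22) = 52 + 145/22 = 1289/22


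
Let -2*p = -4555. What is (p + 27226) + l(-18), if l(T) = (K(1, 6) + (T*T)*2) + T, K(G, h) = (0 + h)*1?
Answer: 60279/2 ≈ 30140.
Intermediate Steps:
p = 4555/2 (p = -½*(-4555) = 4555/2 ≈ 2277.5)
K(G, h) = h (K(G, h) = h*1 = h)
l(T) = 6 + T + 2*T² (l(T) = (6 + (T*T)*2) + T = (6 + T²*2) + T = (6 + 2*T²) + T = 6 + T + 2*T²)
(p + 27226) + l(-18) = (4555/2 + 27226) + (6 - 18 + 2*(-18)²) = 59007/2 + (6 - 18 + 2*324) = 59007/2 + (6 - 18 + 648) = 59007/2 + 636 = 60279/2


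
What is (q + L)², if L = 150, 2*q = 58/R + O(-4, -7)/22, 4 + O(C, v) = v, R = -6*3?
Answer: 28440889/1296 ≈ 21945.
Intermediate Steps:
R = -18
O(C, v) = -4 + v
q = -67/36 (q = (58/(-18) + (-4 - 7)/22)/2 = (58*(-1/18) - 11*1/22)/2 = (-29/9 - ½)/2 = (½)*(-67/18) = -67/36 ≈ -1.8611)
(q + L)² = (-67/36 + 150)² = (5333/36)² = 28440889/1296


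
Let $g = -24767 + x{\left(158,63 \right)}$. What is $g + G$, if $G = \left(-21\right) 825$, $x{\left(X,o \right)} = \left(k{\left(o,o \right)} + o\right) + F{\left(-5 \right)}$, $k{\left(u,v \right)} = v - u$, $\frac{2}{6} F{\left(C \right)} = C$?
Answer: $-42044$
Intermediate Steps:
$F{\left(C \right)} = 3 C$
$x{\left(X,o \right)} = -15 + o$ ($x{\left(X,o \right)} = \left(\left(o - o\right) + o\right) + 3 \left(-5\right) = \left(0 + o\right) - 15 = o - 15 = -15 + o$)
$g = -24719$ ($g = -24767 + \left(-15 + 63\right) = -24767 + 48 = -24719$)
$G = -17325$
$g + G = -24719 - 17325 = -42044$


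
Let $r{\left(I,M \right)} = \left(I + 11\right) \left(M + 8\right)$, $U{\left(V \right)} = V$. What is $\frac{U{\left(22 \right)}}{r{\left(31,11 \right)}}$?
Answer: $\frac{11}{399} \approx 0.027569$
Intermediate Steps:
$r{\left(I,M \right)} = \left(8 + M\right) \left(11 + I\right)$ ($r{\left(I,M \right)} = \left(11 + I\right) \left(8 + M\right) = \left(8 + M\right) \left(11 + I\right)$)
$\frac{U{\left(22 \right)}}{r{\left(31,11 \right)}} = \frac{22}{88 + 8 \cdot 31 + 11 \cdot 11 + 31 \cdot 11} = \frac{22}{88 + 248 + 121 + 341} = \frac{22}{798} = 22 \cdot \frac{1}{798} = \frac{11}{399}$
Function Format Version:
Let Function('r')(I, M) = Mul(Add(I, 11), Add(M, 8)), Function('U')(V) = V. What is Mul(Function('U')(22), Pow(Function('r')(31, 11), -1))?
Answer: Rational(11, 399) ≈ 0.027569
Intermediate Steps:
Function('r')(I, M) = Mul(Add(8, M), Add(11, I)) (Function('r')(I, M) = Mul(Add(11, I), Add(8, M)) = Mul(Add(8, M), Add(11, I)))
Mul(Function('U')(22), Pow(Function('r')(31, 11), -1)) = Mul(22, Pow(Add(88, Mul(8, 31), Mul(11, 11), Mul(31, 11)), -1)) = Mul(22, Pow(Add(88, 248, 121, 341), -1)) = Mul(22, Pow(798, -1)) = Mul(22, Rational(1, 798)) = Rational(11, 399)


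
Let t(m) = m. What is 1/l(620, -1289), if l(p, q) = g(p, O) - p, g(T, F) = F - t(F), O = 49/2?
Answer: -1/620 ≈ -0.0016129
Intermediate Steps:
O = 49/2 (O = 49*(½) = 49/2 ≈ 24.500)
g(T, F) = 0 (g(T, F) = F - F = 0)
l(p, q) = -p (l(p, q) = 0 - p = -p)
1/l(620, -1289) = 1/(-1*620) = 1/(-620) = -1/620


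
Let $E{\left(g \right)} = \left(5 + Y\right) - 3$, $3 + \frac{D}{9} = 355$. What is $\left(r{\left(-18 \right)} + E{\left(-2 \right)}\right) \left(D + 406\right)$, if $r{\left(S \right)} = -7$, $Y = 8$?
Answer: $10722$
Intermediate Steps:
$D = 3168$ ($D = -27 + 9 \cdot 355 = -27 + 3195 = 3168$)
$E{\left(g \right)} = 10$ ($E{\left(g \right)} = \left(5 + 8\right) - 3 = 13 - 3 = 10$)
$\left(r{\left(-18 \right)} + E{\left(-2 \right)}\right) \left(D + 406\right) = \left(-7 + 10\right) \left(3168 + 406\right) = 3 \cdot 3574 = 10722$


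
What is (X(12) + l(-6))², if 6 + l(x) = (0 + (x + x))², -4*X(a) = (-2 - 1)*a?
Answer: 21609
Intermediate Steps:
X(a) = 3*a/4 (X(a) = -(-2 - 1)*a/4 = -(-3)*a/4 = 3*a/4)
l(x) = -6 + 4*x² (l(x) = -6 + (0 + (x + x))² = -6 + (0 + 2*x)² = -6 + (2*x)² = -6 + 4*x²)
(X(12) + l(-6))² = ((¾)*12 + (-6 + 4*(-6)²))² = (9 + (-6 + 4*36))² = (9 + (-6 + 144))² = (9 + 138)² = 147² = 21609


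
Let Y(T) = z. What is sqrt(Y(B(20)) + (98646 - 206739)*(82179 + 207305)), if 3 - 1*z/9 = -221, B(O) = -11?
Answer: 2*I*sqrt(7822797999) ≈ 1.7689e+5*I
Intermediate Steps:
z = 2016 (z = 27 - 9*(-221) = 27 + 1989 = 2016)
Y(T) = 2016
sqrt(Y(B(20)) + (98646 - 206739)*(82179 + 207305)) = sqrt(2016 + (98646 - 206739)*(82179 + 207305)) = sqrt(2016 - 108093*289484) = sqrt(2016 - 31291194012) = sqrt(-31291191996) = 2*I*sqrt(7822797999)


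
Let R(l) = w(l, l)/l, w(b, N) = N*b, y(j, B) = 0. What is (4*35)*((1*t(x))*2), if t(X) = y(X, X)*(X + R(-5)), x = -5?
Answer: 0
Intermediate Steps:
R(l) = l (R(l) = (l*l)/l = l**2/l = l)
t(X) = 0 (t(X) = 0*(X - 5) = 0*(-5 + X) = 0)
(4*35)*((1*t(x))*2) = (4*35)*((1*0)*2) = 140*(0*2) = 140*0 = 0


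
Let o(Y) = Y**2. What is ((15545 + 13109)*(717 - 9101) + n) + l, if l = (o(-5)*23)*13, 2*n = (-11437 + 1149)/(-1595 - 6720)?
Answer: -1997492996071/8315 ≈ -2.4023e+8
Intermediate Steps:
n = 5144/8315 (n = ((-11437 + 1149)/(-1595 - 6720))/2 = (-10288/(-8315))/2 = (-10288*(-1/8315))/2 = (1/2)*(10288/8315) = 5144/8315 ≈ 0.61864)
l = 7475 (l = ((-5)**2*23)*13 = (25*23)*13 = 575*13 = 7475)
((15545 + 13109)*(717 - 9101) + n) + l = ((15545 + 13109)*(717 - 9101) + 5144/8315) + 7475 = (28654*(-8384) + 5144/8315) + 7475 = (-240235136 + 5144/8315) + 7475 = -1997555150696/8315 + 7475 = -1997492996071/8315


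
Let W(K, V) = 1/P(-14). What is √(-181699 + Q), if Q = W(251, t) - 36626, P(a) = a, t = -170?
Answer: I*√42791714/14 ≈ 467.25*I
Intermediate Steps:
W(K, V) = -1/14 (W(K, V) = 1/(-14) = -1/14)
Q = -512765/14 (Q = -1/14 - 36626 = -512765/14 ≈ -36626.)
√(-181699 + Q) = √(-181699 - 512765/14) = √(-3056551/14) = I*√42791714/14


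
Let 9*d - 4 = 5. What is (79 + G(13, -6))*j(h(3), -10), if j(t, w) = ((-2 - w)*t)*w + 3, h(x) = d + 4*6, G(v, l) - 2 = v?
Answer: -187718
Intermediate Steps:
d = 1 (d = 4/9 + (⅑)*5 = 4/9 + 5/9 = 1)
G(v, l) = 2 + v
h(x) = 25 (h(x) = 1 + 4*6 = 1 + 24 = 25)
j(t, w) = 3 + t*w*(-2 - w) (j(t, w) = (t*(-2 - w))*w + 3 = t*w*(-2 - w) + 3 = 3 + t*w*(-2 - w))
(79 + G(13, -6))*j(h(3), -10) = (79 + (2 + 13))*(3 - 1*25*(-10)² - 2*25*(-10)) = (79 + 15)*(3 - 1*25*100 + 500) = 94*(3 - 2500 + 500) = 94*(-1997) = -187718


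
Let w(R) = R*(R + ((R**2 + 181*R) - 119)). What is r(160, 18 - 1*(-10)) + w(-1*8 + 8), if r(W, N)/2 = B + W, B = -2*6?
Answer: 296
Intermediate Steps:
B = -12
w(R) = R*(-119 + R**2 + 182*R) (w(R) = R*(R + (-119 + R**2 + 181*R)) = R*(-119 + R**2 + 182*R))
r(W, N) = -24 + 2*W (r(W, N) = 2*(-12 + W) = -24 + 2*W)
r(160, 18 - 1*(-10)) + w(-1*8 + 8) = (-24 + 2*160) + (-1*8 + 8)*(-119 + (-1*8 + 8)**2 + 182*(-1*8 + 8)) = (-24 + 320) + (-8 + 8)*(-119 + (-8 + 8)**2 + 182*(-8 + 8)) = 296 + 0*(-119 + 0**2 + 182*0) = 296 + 0*(-119 + 0 + 0) = 296 + 0*(-119) = 296 + 0 = 296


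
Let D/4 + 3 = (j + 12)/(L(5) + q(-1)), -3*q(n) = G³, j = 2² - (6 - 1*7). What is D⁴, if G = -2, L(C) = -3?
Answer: 2176782336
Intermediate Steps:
j = 5 (j = 4 - (6 - 7) = 4 - 1*(-1) = 4 + 1 = 5)
q(n) = 8/3 (q(n) = -⅓*(-2)³ = -⅓*(-8) = 8/3)
D = -216 (D = -12 + 4*((5 + 12)/(-3 + 8/3)) = -12 + 4*(17/(-⅓)) = -12 + 4*(17*(-3)) = -12 + 4*(-51) = -12 - 204 = -216)
D⁴ = (-216)⁴ = 2176782336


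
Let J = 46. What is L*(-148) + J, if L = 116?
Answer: -17122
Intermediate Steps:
L*(-148) + J = 116*(-148) + 46 = -17168 + 46 = -17122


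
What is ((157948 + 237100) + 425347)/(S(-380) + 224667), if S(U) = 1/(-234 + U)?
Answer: 503722530/137945537 ≈ 3.6516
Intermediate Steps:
((157948 + 237100) + 425347)/(S(-380) + 224667) = ((157948 + 237100) + 425347)/(1/(-234 - 380) + 224667) = (395048 + 425347)/(1/(-614) + 224667) = 820395/(-1/614 + 224667) = 820395/(137945537/614) = 820395*(614/137945537) = 503722530/137945537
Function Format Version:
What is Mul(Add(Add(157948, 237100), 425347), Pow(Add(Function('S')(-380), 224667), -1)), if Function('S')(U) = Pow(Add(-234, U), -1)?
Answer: Rational(503722530, 137945537) ≈ 3.6516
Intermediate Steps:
Mul(Add(Add(157948, 237100), 425347), Pow(Add(Function('S')(-380), 224667), -1)) = Mul(Add(Add(157948, 237100), 425347), Pow(Add(Pow(Add(-234, -380), -1), 224667), -1)) = Mul(Add(395048, 425347), Pow(Add(Pow(-614, -1), 224667), -1)) = Mul(820395, Pow(Add(Rational(-1, 614), 224667), -1)) = Mul(820395, Pow(Rational(137945537, 614), -1)) = Mul(820395, Rational(614, 137945537)) = Rational(503722530, 137945537)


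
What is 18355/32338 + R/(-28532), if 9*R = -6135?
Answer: 818622895/1384001724 ≈ 0.59149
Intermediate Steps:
R = -2045/3 (R = (1/9)*(-6135) = -2045/3 ≈ -681.67)
18355/32338 + R/(-28532) = 18355/32338 - 2045/3/(-28532) = 18355*(1/32338) - 2045/3*(-1/28532) = 18355/32338 + 2045/85596 = 818622895/1384001724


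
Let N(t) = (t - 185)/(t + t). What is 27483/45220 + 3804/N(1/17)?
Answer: -10734467/5923820 ≈ -1.8121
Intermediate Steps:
N(t) = (-185 + t)/(2*t) (N(t) = (-185 + t)/((2*t)) = (-185 + t)*(1/(2*t)) = (-185 + t)/(2*t))
27483/45220 + 3804/N(1/17) = 27483/45220 + 3804/(((-185 + 1/17)/(2*(1/17)))) = 27483*(1/45220) + 3804/(((-185 + 1/17)/(2*(1/17)))) = 27483/45220 + 3804/(((½)*17*(-3144/17))) = 27483/45220 + 3804/(-1572) = 27483/45220 + 3804*(-1/1572) = 27483/45220 - 317/131 = -10734467/5923820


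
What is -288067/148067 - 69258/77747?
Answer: -32651169335/11511765049 ≈ -2.8363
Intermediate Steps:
-288067/148067 - 69258/77747 = -32651169335/11511765049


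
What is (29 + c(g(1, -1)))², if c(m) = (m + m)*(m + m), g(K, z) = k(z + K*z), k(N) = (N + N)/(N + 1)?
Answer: 8649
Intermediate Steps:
k(N) = 2*N/(1 + N) (k(N) = (2*N)/(1 + N) = 2*N/(1 + N))
g(K, z) = 2*(z + K*z)/(1 + z + K*z) (g(K, z) = 2*(z + K*z)/(1 + (z + K*z)) = 2*(z + K*z)/(1 + z + K*z))
c(m) = 4*m² (c(m) = (2*m)*(2*m) = 4*m²)
(29 + c(g(1, -1)))² = (29 + 4*(2*(-1)*(1 + 1)/(1 - (1 + 1)))²)² = (29 + 4*(2*(-1)*2/(1 - 1*2))²)² = (29 + 4*(2*(-1)*2/(1 - 2))²)² = (29 + 4*(2*(-1)*2/(-1))²)² = (29 + 4*(2*(-1)*(-1)*2)²)² = (29 + 4*4²)² = (29 + 4*16)² = (29 + 64)² = 93² = 8649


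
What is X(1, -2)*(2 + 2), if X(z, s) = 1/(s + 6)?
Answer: 1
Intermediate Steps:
X(z, s) = 1/(6 + s)
X(1, -2)*(2 + 2) = (2 + 2)/(6 - 2) = 4/4 = (¼)*4 = 1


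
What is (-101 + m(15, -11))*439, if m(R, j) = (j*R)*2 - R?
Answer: -195794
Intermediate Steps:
m(R, j) = -R + 2*R*j (m(R, j) = (R*j)*2 - R = 2*R*j - R = -R + 2*R*j)
(-101 + m(15, -11))*439 = (-101 + 15*(-1 + 2*(-11)))*439 = (-101 + 15*(-1 - 22))*439 = (-101 + 15*(-23))*439 = (-101 - 345)*439 = -446*439 = -195794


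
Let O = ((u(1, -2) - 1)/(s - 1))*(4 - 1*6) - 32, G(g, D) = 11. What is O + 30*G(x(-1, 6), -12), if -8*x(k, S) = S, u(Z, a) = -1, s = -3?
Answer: 297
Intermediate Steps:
x(k, S) = -S/8
O = -33 (O = ((-1 - 1)/(-3 - 1))*(4 - 1*6) - 32 = (-2/(-4))*(4 - 6) - 32 = -2*(-¼)*(-2) - 32 = (½)*(-2) - 32 = -1 - 32 = -33)
O + 30*G(x(-1, 6), -12) = -33 + 30*11 = -33 + 330 = 297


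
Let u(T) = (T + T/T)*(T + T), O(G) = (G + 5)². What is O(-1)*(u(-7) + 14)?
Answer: 1568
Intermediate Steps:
O(G) = (5 + G)²
u(T) = 2*T*(1 + T) (u(T) = (T + 1)*(2*T) = (1 + T)*(2*T) = 2*T*(1 + T))
O(-1)*(u(-7) + 14) = (5 - 1)²*(2*(-7)*(1 - 7) + 14) = 4²*(2*(-7)*(-6) + 14) = 16*(84 + 14) = 16*98 = 1568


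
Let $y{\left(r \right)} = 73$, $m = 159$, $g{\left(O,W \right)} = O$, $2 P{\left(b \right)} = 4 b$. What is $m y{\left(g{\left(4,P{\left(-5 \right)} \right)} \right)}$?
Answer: $11607$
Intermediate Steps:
$P{\left(b \right)} = 2 b$ ($P{\left(b \right)} = \frac{4 b}{2} = 2 b$)
$m y{\left(g{\left(4,P{\left(-5 \right)} \right)} \right)} = 159 \cdot 73 = 11607$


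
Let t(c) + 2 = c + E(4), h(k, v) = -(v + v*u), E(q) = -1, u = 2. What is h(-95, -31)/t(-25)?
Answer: -93/28 ≈ -3.3214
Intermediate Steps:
h(k, v) = -3*v (h(k, v) = -(v + v*2) = -(v + 2*v) = -3*v)
t(c) = -3 + c (t(c) = -2 + (c - 1) = -2 + (-1 + c) = -3 + c)
h(-95, -31)/t(-25) = (-3*(-31))/(-3 - 25) = 93/(-28) = 93*(-1/28) = -93/28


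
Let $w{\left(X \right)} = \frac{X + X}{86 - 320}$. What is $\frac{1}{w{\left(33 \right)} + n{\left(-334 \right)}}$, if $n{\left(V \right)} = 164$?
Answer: $\frac{39}{6385} \approx 0.0061081$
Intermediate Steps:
$w{\left(X \right)} = - \frac{X}{117}$ ($w{\left(X \right)} = \frac{2 X}{-234} = 2 X \left(- \frac{1}{234}\right) = - \frac{X}{117}$)
$\frac{1}{w{\left(33 \right)} + n{\left(-334 \right)}} = \frac{1}{\left(- \frac{1}{117}\right) 33 + 164} = \frac{1}{- \frac{11}{39} + 164} = \frac{1}{\frac{6385}{39}} = \frac{39}{6385}$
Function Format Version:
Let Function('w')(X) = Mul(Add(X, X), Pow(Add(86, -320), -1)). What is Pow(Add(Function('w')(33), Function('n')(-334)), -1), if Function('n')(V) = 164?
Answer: Rational(39, 6385) ≈ 0.0061081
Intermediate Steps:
Function('w')(X) = Mul(Rational(-1, 117), X) (Function('w')(X) = Mul(Mul(2, X), Pow(-234, -1)) = Mul(Mul(2, X), Rational(-1, 234)) = Mul(Rational(-1, 117), X))
Pow(Add(Function('w')(33), Function('n')(-334)), -1) = Pow(Add(Mul(Rational(-1, 117), 33), 164), -1) = Pow(Add(Rational(-11, 39), 164), -1) = Pow(Rational(6385, 39), -1) = Rational(39, 6385)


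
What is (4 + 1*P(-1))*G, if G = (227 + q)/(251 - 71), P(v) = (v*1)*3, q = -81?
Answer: 73/90 ≈ 0.81111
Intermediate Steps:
P(v) = 3*v (P(v) = v*3 = 3*v)
G = 73/90 (G = (227 - 81)/(251 - 71) = 146/180 = 146*(1/180) = 73/90 ≈ 0.81111)
(4 + 1*P(-1))*G = (4 + 1*(3*(-1)))*(73/90) = (4 + 1*(-3))*(73/90) = (4 - 3)*(73/90) = 1*(73/90) = 73/90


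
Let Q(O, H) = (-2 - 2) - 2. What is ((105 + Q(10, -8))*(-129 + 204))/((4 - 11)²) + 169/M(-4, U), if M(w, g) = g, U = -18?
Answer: 125369/882 ≈ 142.14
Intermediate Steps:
Q(O, H) = -6 (Q(O, H) = -4 - 2 = -6)
((105 + Q(10, -8))*(-129 + 204))/((4 - 11)²) + 169/M(-4, U) = ((105 - 6)*(-129 + 204))/((4 - 11)²) + 169/(-18) = (99*75)/((-7)²) + 169*(-1/18) = 7425/49 - 169/18 = 125369/882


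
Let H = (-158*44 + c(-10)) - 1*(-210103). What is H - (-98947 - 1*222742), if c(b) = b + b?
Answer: 524820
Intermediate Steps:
c(b) = 2*b
H = 203131 (H = (-158*44 + 2*(-10)) - 1*(-210103) = (-6952 - 20) + 210103 = -6972 + 210103 = 203131)
H - (-98947 - 1*222742) = 203131 - (-98947 - 1*222742) = 203131 - (-98947 - 222742) = 203131 - 1*(-321689) = 203131 + 321689 = 524820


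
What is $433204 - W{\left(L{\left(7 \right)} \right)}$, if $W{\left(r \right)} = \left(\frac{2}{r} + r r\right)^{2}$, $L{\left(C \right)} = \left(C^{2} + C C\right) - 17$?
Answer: $- \frac{279589410805}{6561} \approx -4.2614 \cdot 10^{7}$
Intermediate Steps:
$L{\left(C \right)} = -17 + 2 C^{2}$ ($L{\left(C \right)} = \left(C^{2} + C^{2}\right) - 17 = 2 C^{2} - 17 = -17 + 2 C^{2}$)
$W{\left(r \right)} = \left(r^{2} + \frac{2}{r}\right)^{2}$ ($W{\left(r \right)} = \left(\frac{2}{r} + r^{2}\right)^{2} = \left(r^{2} + \frac{2}{r}\right)^{2}$)
$433204 - W{\left(L{\left(7 \right)} \right)} = 433204 - \frac{\left(2 + \left(-17 + 2 \cdot 7^{2}\right)^{3}\right)^{2}}{\left(-17 + 2 \cdot 7^{2}\right)^{2}} = 433204 - \frac{\left(2 + \left(-17 + 2 \cdot 49\right)^{3}\right)^{2}}{\left(-17 + 2 \cdot 49\right)^{2}} = 433204 - \frac{\left(2 + \left(-17 + 98\right)^{3}\right)^{2}}{\left(-17 + 98\right)^{2}} = 433204 - \frac{\left(2 + 81^{3}\right)^{2}}{6561} = 433204 - \frac{\left(2 + 531441\right)^{2}}{6561} = 433204 - \frac{531443^{2}}{6561} = 433204 - \frac{1}{6561} \cdot 282431662249 = 433204 - \frac{282431662249}{6561} = - \frac{279589410805}{6561}$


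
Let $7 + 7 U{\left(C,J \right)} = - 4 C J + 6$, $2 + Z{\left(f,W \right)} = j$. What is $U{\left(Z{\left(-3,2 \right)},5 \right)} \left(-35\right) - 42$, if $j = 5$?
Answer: $263$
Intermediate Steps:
$Z{\left(f,W \right)} = 3$ ($Z{\left(f,W \right)} = -2 + 5 = 3$)
$U{\left(C,J \right)} = - \frac{1}{7} - \frac{4 C J}{7}$ ($U{\left(C,J \right)} = -1 + \frac{- 4 C J + 6}{7} = -1 + \frac{6 - 4 C J}{7} = -1 - \left(- \frac{6}{7} + \frac{4 C J}{7}\right) = - \frac{1}{7} - \frac{4 C J}{7}$)
$U{\left(Z{\left(-3,2 \right)},5 \right)} \left(-35\right) - 42 = \left(- \frac{1}{7} - \frac{12}{7} \cdot 5\right) \left(-35\right) - 42 = \left(- \frac{1}{7} - \frac{60}{7}\right) \left(-35\right) - 42 = \left(- \frac{61}{7}\right) \left(-35\right) - 42 = 305 - 42 = 263$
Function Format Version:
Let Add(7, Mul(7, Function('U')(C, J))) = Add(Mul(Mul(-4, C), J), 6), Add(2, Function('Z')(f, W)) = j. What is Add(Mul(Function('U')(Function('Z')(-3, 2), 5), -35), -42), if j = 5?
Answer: 263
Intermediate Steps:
Function('Z')(f, W) = 3 (Function('Z')(f, W) = Add(-2, 5) = 3)
Function('U')(C, J) = Add(Rational(-1, 7), Mul(Rational(-4, 7), C, J)) (Function('U')(C, J) = Add(-1, Mul(Rational(1, 7), Add(Mul(Mul(-4, C), J), 6))) = Add(-1, Mul(Rational(1, 7), Add(Mul(-4, C, J), 6))) = Add(-1, Mul(Rational(1, 7), Add(6, Mul(-4, C, J)))) = Add(-1, Add(Rational(6, 7), Mul(Rational(-4, 7), C, J))) = Add(Rational(-1, 7), Mul(Rational(-4, 7), C, J)))
Add(Mul(Function('U')(Function('Z')(-3, 2), 5), -35), -42) = Add(Mul(Add(Rational(-1, 7), Mul(Rational(-4, 7), 3, 5)), -35), -42) = Add(Mul(Add(Rational(-1, 7), Rational(-60, 7)), -35), -42) = Add(Mul(Rational(-61, 7), -35), -42) = Add(305, -42) = 263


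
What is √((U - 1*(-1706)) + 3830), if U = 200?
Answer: 2*√1434 ≈ 75.736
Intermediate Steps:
√((U - 1*(-1706)) + 3830) = √((200 - 1*(-1706)) + 3830) = √((200 + 1706) + 3830) = √(1906 + 3830) = √5736 = 2*√1434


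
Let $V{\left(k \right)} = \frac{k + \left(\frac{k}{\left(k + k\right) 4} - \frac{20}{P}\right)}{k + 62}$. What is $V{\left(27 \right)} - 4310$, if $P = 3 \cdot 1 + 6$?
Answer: $- \frac{27616687}{6408} \approx -4309.7$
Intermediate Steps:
$P = 9$ ($P = 3 + 6 = 9$)
$V{\left(k \right)} = \frac{- \frac{151}{72} + k}{62 + k}$ ($V{\left(k \right)} = \frac{k + \left(\frac{k}{\left(k + k\right) 4} - \frac{20}{9}\right)}{k + 62} = \frac{k + \left(\frac{k}{2 k 4} - \frac{20}{9}\right)}{62 + k} = \frac{k + \left(\frac{k}{8 k} - \frac{20}{9}\right)}{62 + k} = \frac{k + \left(k \frac{1}{8 k} - \frac{20}{9}\right)}{62 + k} = \frac{k + \left(\frac{1}{8} - \frac{20}{9}\right)}{62 + k} = \frac{k - \frac{151}{72}}{62 + k} = \frac{- \frac{151}{72} + k}{62 + k}$)
$V{\left(27 \right)} - 4310 = \frac{- \frac{151}{72} + 27}{62 + 27} - 4310 = \frac{1}{89} \cdot \frac{1793}{72} - 4310 = \frac{1793}{6408} - 4310 = - \frac{27616687}{6408}$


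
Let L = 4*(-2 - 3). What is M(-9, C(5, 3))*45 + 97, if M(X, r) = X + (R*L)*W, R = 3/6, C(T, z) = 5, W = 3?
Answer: -1658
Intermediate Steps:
R = ½ (R = 3*(⅙) = ½ ≈ 0.50000)
L = -20 (L = 4*(-5) = -20)
M(X, r) = -30 + X (M(X, r) = X + ((½)*(-20))*3 = X - 10*3 = X - 30 = -30 + X)
M(-9, C(5, 3))*45 + 97 = (-30 - 9)*45 + 97 = -39*45 + 97 = -1755 + 97 = -1658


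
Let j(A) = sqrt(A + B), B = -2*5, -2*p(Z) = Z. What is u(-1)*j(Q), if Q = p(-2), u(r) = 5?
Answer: 15*I ≈ 15.0*I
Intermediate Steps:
p(Z) = -Z/2
B = -10
Q = 1 (Q = -1/2*(-2) = 1)
j(A) = sqrt(-10 + A) (j(A) = sqrt(A - 10) = sqrt(-10 + A))
u(-1)*j(Q) = 5*sqrt(-10 + 1) = 5*sqrt(-9) = 5*(3*I) = 15*I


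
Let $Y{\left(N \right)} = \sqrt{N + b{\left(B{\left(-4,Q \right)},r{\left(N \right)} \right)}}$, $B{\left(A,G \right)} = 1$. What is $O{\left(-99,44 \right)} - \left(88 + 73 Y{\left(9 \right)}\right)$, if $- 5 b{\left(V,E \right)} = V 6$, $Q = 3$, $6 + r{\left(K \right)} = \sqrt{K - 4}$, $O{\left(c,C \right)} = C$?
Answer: $-44 - \frac{73 \sqrt{195}}{5} \approx -247.88$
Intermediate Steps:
$r{\left(K \right)} = -6 + \sqrt{-4 + K}$ ($r{\left(K \right)} = -6 + \sqrt{K - 4} = -6 + \sqrt{-4 + K}$)
$b{\left(V,E \right)} = - \frac{6 V}{5}$ ($b{\left(V,E \right)} = - \frac{V 6}{5} = - \frac{6 V}{5}$)
$Y{\left(N \right)} = \sqrt{- \frac{6}{5} + N}$ ($Y{\left(N \right)} = \sqrt{N - \frac{6}{5}} = \sqrt{- \frac{6}{5} + N}$)
$O{\left(-99,44 \right)} - \left(88 + 73 Y{\left(9 \right)}\right) = 44 - \left(88 + 73 \frac{\sqrt{-30 + 25 \cdot 9}}{5}\right) = 44 - \left(88 + 73 \frac{\sqrt{-30 + 225}}{5}\right) = 44 - \left(88 + 73 \frac{\sqrt{195}}{5}\right) = 44 - \left(88 + \frac{73 \sqrt{195}}{5}\right) = -44 - \frac{73 \sqrt{195}}{5}$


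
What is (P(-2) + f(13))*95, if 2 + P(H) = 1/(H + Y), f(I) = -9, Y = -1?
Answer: -3230/3 ≈ -1076.7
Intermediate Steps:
P(H) = -2 + 1/(-1 + H) (P(H) = -2 + 1/(H - 1) = -2 + 1/(-1 + H))
(P(-2) + f(13))*95 = ((3 - 2*(-2))/(-1 - 2) - 9)*95 = ((3 + 4)/(-3) - 9)*95 = (-⅓*7 - 9)*95 = (-7/3 - 9)*95 = -34/3*95 = -3230/3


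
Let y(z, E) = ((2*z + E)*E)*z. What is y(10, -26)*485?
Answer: 756600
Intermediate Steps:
y(z, E) = E*z*(E + 2*z) (y(z, E) = ((E + 2*z)*E)*z = (E*(E + 2*z))*z = E*z*(E + 2*z))
y(10, -26)*485 = -26*10*(-26 + 2*10)*485 = -26*10*(-26 + 20)*485 = -26*10*(-6)*485 = 1560*485 = 756600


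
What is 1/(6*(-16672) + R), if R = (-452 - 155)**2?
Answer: 1/268417 ≈ 3.7255e-6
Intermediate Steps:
R = 368449 (R = (-607)**2 = 368449)
1/(6*(-16672) + R) = 1/(6*(-16672) + 368449) = 1/(-100032 + 368449) = 1/268417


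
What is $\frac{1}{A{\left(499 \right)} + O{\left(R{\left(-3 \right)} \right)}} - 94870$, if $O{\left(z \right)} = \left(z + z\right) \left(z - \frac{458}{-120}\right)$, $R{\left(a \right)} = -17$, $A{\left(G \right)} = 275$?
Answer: $- \frac{2058394360}{21697} \approx -94870.0$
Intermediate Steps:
$O{\left(z \right)} = 2 z \left(\frac{229}{60} + z\right)$ ($O{\left(z \right)} = 2 z \left(z - - \frac{229}{60}\right) = 2 z \left(z + \frac{229}{60}\right) = 2 z \left(\frac{229}{60} + z\right)$)
$\frac{1}{A{\left(499 \right)} + O{\left(R{\left(-3 \right)} \right)}} - 94870 = \frac{1}{275 + \frac{1}{30} \left(-17\right) \left(229 + 60 \left(-17\right)\right)} - 94870 = \frac{1}{275 + \frac{1}{30} \left(-17\right) \left(229 - 1020\right)} - 94870 = \frac{1}{275 + \frac{1}{30} \left(-17\right) \left(-791\right)} - 94870 = \frac{1}{275 + \frac{13447}{30}} - 94870 = \frac{1}{\frac{21697}{30}} - 94870 = \frac{30}{21697} - 94870 = - \frac{2058394360}{21697}$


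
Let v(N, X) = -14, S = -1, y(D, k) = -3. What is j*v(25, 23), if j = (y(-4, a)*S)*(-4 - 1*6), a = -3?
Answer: 420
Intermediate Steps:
j = -30 (j = (-3*(-1))*(-4 - 1*6) = 3*(-4 - 6) = 3*(-10) = -30)
j*v(25, 23) = -30*(-14) = 420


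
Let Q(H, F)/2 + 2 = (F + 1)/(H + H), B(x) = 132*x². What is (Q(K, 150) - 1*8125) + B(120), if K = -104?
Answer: 196837633/104 ≈ 1.8927e+6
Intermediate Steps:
Q(H, F) = -4 + (1 + F)/H (Q(H, F) = -4 + 2*((F + 1)/(H + H)) = -4 + 2*((1 + F)/((2*H))) = -4 + 2*((1 + F)*(1/(2*H))) = -4 + 2*((1 + F)/(2*H)) = -4 + (1 + F)/H)
(Q(K, 150) - 1*8125) + B(120) = ((1 + 150 - 4*(-104))/(-104) - 1*8125) + 132*120² = (-(1 + 150 + 416)/104 - 8125) + 132*14400 = (-1/104*567 - 8125) + 1900800 = (-567/104 - 8125) + 1900800 = -845567/104 + 1900800 = 196837633/104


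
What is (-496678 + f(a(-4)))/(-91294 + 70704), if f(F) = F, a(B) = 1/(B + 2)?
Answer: 993357/41180 ≈ 24.122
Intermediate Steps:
a(B) = 1/(2 + B)
(-496678 + f(a(-4)))/(-91294 + 70704) = (-496678 + 1/(2 - 4))/(-91294 + 70704) = (-496678 + 1/(-2))/(-20590) = (-496678 - ½)*(-1/20590) = -993357/2*(-1/20590) = 993357/41180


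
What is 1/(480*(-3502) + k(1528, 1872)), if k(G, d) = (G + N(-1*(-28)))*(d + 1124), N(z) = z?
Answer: 1/2980816 ≈ 3.3548e-7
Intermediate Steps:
k(G, d) = (28 + G)*(1124 + d) (k(G, d) = (G - 1*(-28))*(d + 1124) = (G + 28)*(1124 + d) = (28 + G)*(1124 + d))
1/(480*(-3502) + k(1528, 1872)) = 1/(480*(-3502) + (31472 + 28*1872 + 1124*1528 + 1528*1872)) = 1/(-1680960 + (31472 + 52416 + 1717472 + 2860416)) = 1/(-1680960 + 4661776) = 1/2980816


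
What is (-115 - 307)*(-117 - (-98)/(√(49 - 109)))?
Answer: 49374 + 20678*I*√15/15 ≈ 49374.0 + 5339.0*I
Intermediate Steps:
(-115 - 307)*(-117 - (-98)/(√(49 - 109))) = -422*(-117 - (-98)/(√(-60))) = -422*(-117 - (-98)/(2*I*√15)) = -422*(-117 - (-98)*(-I*√15/30)) = -422*(-117 - 49*I*√15/15) = 49374 + 20678*I*√15/15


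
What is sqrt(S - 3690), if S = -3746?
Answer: 26*I*sqrt(11) ≈ 86.232*I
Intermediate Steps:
sqrt(S - 3690) = sqrt(-3746 - 3690) = sqrt(-7436) = 26*I*sqrt(11)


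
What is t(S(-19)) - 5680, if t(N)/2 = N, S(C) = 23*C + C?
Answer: -6592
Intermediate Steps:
S(C) = 24*C
t(N) = 2*N
t(S(-19)) - 5680 = 2*(24*(-19)) - 5680 = 2*(-456) - 5680 = -912 - 5680 = -6592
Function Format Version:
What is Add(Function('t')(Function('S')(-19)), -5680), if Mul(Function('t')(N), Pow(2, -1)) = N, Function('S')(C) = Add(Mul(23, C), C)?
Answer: -6592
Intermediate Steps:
Function('S')(C) = Mul(24, C)
Function('t')(N) = Mul(2, N)
Add(Function('t')(Function('S')(-19)), -5680) = Add(Mul(2, Mul(24, -19)), -5680) = Add(Mul(2, -456), -5680) = Add(-912, -5680) = -6592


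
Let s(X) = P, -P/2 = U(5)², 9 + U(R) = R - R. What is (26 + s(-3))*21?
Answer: -2856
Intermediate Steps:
U(R) = -9 (U(R) = -9 + (R - R) = -9 + 0 = -9)
P = -162 (P = -2*(-9)² = -2*81 = -162)
s(X) = -162
(26 + s(-3))*21 = (26 - 162)*21 = -136*21 = -2856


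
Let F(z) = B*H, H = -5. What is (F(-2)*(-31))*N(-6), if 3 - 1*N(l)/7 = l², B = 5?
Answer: -179025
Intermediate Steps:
F(z) = -25 (F(z) = 5*(-5) = -25)
N(l) = 21 - 7*l²
(F(-2)*(-31))*N(-6) = (-25*(-31))*(21 - 7*(-6)²) = 775*(21 - 7*36) = 775*(21 - 252) = 775*(-231) = -179025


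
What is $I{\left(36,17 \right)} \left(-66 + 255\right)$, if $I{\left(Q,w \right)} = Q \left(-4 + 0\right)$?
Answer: $-27216$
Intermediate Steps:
$I{\left(Q,w \right)} = - 4 Q$ ($I{\left(Q,w \right)} = Q \left(-4\right) = - 4 Q$)
$I{\left(36,17 \right)} \left(-66 + 255\right) = \left(-4\right) 36 \left(-66 + 255\right) = \left(-144\right) 189 = -27216$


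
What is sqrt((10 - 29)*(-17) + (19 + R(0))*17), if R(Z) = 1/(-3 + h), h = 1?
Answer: 5*sqrt(102)/2 ≈ 25.249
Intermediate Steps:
R(Z) = -1/2 (R(Z) = 1/(-3 + 1) = 1/(-2) = -1/2)
sqrt((10 - 29)*(-17) + (19 + R(0))*17) = sqrt((10 - 29)*(-17) + (19 - 1/2)*17) = sqrt(-19*(-17) + (37/2)*17) = sqrt(323 + 629/2) = sqrt(1275/2) = 5*sqrt(102)/2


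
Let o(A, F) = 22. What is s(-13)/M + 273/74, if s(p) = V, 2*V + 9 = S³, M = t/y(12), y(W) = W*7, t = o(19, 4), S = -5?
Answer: -205233/814 ≈ -252.13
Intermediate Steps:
t = 22
y(W) = 7*W
M = 11/42 (M = 22/((7*12)) = 22/84 = 22*(1/84) = 11/42 ≈ 0.26190)
V = -67 (V = -9/2 + (½)*(-5)³ = -9/2 + (½)*(-125) = -9/2 - 125/2 = -67)
s(p) = -67
s(-13)/M + 273/74 = -67/11/42 + 273/74 = -67*42/11 + 273*(1/74) = -2814/11 + 273/74 = -205233/814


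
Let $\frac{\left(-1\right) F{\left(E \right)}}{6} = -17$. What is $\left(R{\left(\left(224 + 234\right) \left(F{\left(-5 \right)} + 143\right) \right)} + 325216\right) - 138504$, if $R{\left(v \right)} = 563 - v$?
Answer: $75065$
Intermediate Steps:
$F{\left(E \right)} = 102$ ($F{\left(E \right)} = \left(-6\right) \left(-17\right) = 102$)
$\left(R{\left(\left(224 + 234\right) \left(F{\left(-5 \right)} + 143\right) \right)} + 325216\right) - 138504 = \left(\left(563 - \left(224 + 234\right) \left(102 + 143\right)\right) + 325216\right) - 138504 = \left(\left(563 - 458 \cdot 245\right) + 325216\right) - 138504 = \left(\left(563 - 112210\right) + 325216\right) - 138504 = \left(-111647 + 325216\right) - 138504 = 213569 - 138504 = 75065$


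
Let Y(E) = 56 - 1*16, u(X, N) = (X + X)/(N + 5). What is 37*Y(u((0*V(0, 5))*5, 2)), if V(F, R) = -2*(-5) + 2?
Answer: 1480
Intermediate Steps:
V(F, R) = 12 (V(F, R) = 10 + 2 = 12)
u(X, N) = 2*X/(5 + N) (u(X, N) = (2*X)/(5 + N) = 2*X/(5 + N))
Y(E) = 40 (Y(E) = 56 - 16 = 40)
37*Y(u((0*V(0, 5))*5, 2)) = 37*40 = 1480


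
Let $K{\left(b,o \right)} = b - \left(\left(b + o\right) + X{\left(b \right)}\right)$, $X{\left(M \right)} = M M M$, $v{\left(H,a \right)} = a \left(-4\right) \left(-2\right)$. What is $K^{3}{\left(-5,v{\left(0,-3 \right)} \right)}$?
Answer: $3307949$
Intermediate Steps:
$v{\left(H,a \right)} = 8 a$ ($v{\left(H,a \right)} = - 4 a \left(-2\right) = 8 a$)
$X{\left(M \right)} = M^{3}$ ($X{\left(M \right)} = M^{2} M = M^{3}$)
$K{\left(b,o \right)} = - o - b^{3}$ ($K{\left(b,o \right)} = b - \left(\left(b + o\right) + b^{3}\right) = b - \left(b + o + b^{3}\right) = - o - b^{3}$)
$K^{3}{\left(-5,v{\left(0,-3 \right)} \right)} = \left(- 8 \left(-3\right) - \left(-5\right)^{3}\right)^{3} = \left(\left(-1\right) \left(-24\right) - -125\right)^{3} = \left(24 + 125\right)^{3} = 149^{3} = 3307949$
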